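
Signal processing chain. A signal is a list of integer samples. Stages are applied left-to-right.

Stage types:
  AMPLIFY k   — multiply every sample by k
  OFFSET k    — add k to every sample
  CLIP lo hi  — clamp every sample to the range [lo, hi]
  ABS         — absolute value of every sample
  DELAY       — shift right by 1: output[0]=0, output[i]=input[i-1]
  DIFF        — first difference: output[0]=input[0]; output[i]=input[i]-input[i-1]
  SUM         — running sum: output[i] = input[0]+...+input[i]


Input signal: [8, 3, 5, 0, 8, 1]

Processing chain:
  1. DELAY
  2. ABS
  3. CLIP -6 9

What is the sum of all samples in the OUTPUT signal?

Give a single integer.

Answer: 24

Derivation:
Input: [8, 3, 5, 0, 8, 1]
Stage 1 (DELAY): [0, 8, 3, 5, 0, 8] = [0, 8, 3, 5, 0, 8] -> [0, 8, 3, 5, 0, 8]
Stage 2 (ABS): |0|=0, |8|=8, |3|=3, |5|=5, |0|=0, |8|=8 -> [0, 8, 3, 5, 0, 8]
Stage 3 (CLIP -6 9): clip(0,-6,9)=0, clip(8,-6,9)=8, clip(3,-6,9)=3, clip(5,-6,9)=5, clip(0,-6,9)=0, clip(8,-6,9)=8 -> [0, 8, 3, 5, 0, 8]
Output sum: 24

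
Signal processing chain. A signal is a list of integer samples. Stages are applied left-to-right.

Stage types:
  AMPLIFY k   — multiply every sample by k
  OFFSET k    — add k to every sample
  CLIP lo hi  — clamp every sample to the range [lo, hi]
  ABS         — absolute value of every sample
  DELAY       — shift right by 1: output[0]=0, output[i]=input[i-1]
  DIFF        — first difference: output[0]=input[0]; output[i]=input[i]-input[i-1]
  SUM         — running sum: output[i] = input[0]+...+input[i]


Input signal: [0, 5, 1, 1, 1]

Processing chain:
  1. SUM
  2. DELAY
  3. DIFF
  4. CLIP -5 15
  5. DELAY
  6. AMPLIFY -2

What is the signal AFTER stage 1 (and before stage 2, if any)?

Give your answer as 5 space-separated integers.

Answer: 0 5 6 7 8

Derivation:
Input: [0, 5, 1, 1, 1]
Stage 1 (SUM): sum[0..0]=0, sum[0..1]=5, sum[0..2]=6, sum[0..3]=7, sum[0..4]=8 -> [0, 5, 6, 7, 8]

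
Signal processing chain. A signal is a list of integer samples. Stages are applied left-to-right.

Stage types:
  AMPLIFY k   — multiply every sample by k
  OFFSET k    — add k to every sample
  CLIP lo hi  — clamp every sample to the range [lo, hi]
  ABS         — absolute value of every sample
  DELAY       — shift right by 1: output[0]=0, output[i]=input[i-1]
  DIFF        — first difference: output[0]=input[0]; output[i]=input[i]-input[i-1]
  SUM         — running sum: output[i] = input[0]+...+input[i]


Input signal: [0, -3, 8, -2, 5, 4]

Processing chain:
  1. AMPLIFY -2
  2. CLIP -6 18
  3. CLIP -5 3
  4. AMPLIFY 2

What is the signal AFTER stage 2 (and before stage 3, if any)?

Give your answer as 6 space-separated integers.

Input: [0, -3, 8, -2, 5, 4]
Stage 1 (AMPLIFY -2): 0*-2=0, -3*-2=6, 8*-2=-16, -2*-2=4, 5*-2=-10, 4*-2=-8 -> [0, 6, -16, 4, -10, -8]
Stage 2 (CLIP -6 18): clip(0,-6,18)=0, clip(6,-6,18)=6, clip(-16,-6,18)=-6, clip(4,-6,18)=4, clip(-10,-6,18)=-6, clip(-8,-6,18)=-6 -> [0, 6, -6, 4, -6, -6]

Answer: 0 6 -6 4 -6 -6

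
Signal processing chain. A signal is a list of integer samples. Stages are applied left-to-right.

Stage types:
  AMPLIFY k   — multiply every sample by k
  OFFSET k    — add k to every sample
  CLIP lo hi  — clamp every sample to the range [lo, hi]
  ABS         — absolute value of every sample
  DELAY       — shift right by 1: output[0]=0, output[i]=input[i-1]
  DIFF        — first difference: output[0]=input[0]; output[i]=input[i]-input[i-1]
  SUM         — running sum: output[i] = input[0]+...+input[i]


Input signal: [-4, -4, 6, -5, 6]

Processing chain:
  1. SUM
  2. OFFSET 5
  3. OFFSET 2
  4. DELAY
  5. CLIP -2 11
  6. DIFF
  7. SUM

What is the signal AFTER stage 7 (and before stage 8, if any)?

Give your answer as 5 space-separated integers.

Answer: 0 3 -1 5 0

Derivation:
Input: [-4, -4, 6, -5, 6]
Stage 1 (SUM): sum[0..0]=-4, sum[0..1]=-8, sum[0..2]=-2, sum[0..3]=-7, sum[0..4]=-1 -> [-4, -8, -2, -7, -1]
Stage 2 (OFFSET 5): -4+5=1, -8+5=-3, -2+5=3, -7+5=-2, -1+5=4 -> [1, -3, 3, -2, 4]
Stage 3 (OFFSET 2): 1+2=3, -3+2=-1, 3+2=5, -2+2=0, 4+2=6 -> [3, -1, 5, 0, 6]
Stage 4 (DELAY): [0, 3, -1, 5, 0] = [0, 3, -1, 5, 0] -> [0, 3, -1, 5, 0]
Stage 5 (CLIP -2 11): clip(0,-2,11)=0, clip(3,-2,11)=3, clip(-1,-2,11)=-1, clip(5,-2,11)=5, clip(0,-2,11)=0 -> [0, 3, -1, 5, 0]
Stage 6 (DIFF): s[0]=0, 3-0=3, -1-3=-4, 5--1=6, 0-5=-5 -> [0, 3, -4, 6, -5]
Stage 7 (SUM): sum[0..0]=0, sum[0..1]=3, sum[0..2]=-1, sum[0..3]=5, sum[0..4]=0 -> [0, 3, -1, 5, 0]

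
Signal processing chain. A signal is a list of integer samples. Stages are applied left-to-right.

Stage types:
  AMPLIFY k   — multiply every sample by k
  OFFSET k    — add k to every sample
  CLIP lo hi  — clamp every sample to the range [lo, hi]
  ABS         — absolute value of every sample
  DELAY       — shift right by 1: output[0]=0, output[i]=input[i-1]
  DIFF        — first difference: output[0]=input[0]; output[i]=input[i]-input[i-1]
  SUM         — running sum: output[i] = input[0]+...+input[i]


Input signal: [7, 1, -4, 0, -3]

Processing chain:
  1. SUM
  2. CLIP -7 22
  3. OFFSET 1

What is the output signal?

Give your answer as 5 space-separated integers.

Answer: 8 9 5 5 2

Derivation:
Input: [7, 1, -4, 0, -3]
Stage 1 (SUM): sum[0..0]=7, sum[0..1]=8, sum[0..2]=4, sum[0..3]=4, sum[0..4]=1 -> [7, 8, 4, 4, 1]
Stage 2 (CLIP -7 22): clip(7,-7,22)=7, clip(8,-7,22)=8, clip(4,-7,22)=4, clip(4,-7,22)=4, clip(1,-7,22)=1 -> [7, 8, 4, 4, 1]
Stage 3 (OFFSET 1): 7+1=8, 8+1=9, 4+1=5, 4+1=5, 1+1=2 -> [8, 9, 5, 5, 2]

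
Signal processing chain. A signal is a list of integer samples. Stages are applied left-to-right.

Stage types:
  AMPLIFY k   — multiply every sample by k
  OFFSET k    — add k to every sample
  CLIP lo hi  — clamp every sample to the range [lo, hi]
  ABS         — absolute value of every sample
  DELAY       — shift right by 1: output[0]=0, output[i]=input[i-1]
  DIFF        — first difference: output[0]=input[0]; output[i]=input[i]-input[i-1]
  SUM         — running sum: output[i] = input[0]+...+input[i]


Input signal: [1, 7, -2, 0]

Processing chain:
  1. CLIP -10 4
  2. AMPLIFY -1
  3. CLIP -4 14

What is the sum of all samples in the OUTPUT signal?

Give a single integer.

Input: [1, 7, -2, 0]
Stage 1 (CLIP -10 4): clip(1,-10,4)=1, clip(7,-10,4)=4, clip(-2,-10,4)=-2, clip(0,-10,4)=0 -> [1, 4, -2, 0]
Stage 2 (AMPLIFY -1): 1*-1=-1, 4*-1=-4, -2*-1=2, 0*-1=0 -> [-1, -4, 2, 0]
Stage 3 (CLIP -4 14): clip(-1,-4,14)=-1, clip(-4,-4,14)=-4, clip(2,-4,14)=2, clip(0,-4,14)=0 -> [-1, -4, 2, 0]
Output sum: -3

Answer: -3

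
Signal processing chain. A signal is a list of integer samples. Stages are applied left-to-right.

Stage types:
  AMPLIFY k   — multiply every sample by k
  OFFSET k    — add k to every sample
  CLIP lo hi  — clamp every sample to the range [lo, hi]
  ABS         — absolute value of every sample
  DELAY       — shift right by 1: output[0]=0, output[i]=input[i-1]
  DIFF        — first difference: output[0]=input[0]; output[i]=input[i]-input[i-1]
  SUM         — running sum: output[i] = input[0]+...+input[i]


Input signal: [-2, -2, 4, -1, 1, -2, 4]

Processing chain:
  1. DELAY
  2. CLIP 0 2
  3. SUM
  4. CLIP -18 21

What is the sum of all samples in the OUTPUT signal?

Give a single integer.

Answer: 10

Derivation:
Input: [-2, -2, 4, -1, 1, -2, 4]
Stage 1 (DELAY): [0, -2, -2, 4, -1, 1, -2] = [0, -2, -2, 4, -1, 1, -2] -> [0, -2, -2, 4, -1, 1, -2]
Stage 2 (CLIP 0 2): clip(0,0,2)=0, clip(-2,0,2)=0, clip(-2,0,2)=0, clip(4,0,2)=2, clip(-1,0,2)=0, clip(1,0,2)=1, clip(-2,0,2)=0 -> [0, 0, 0, 2, 0, 1, 0]
Stage 3 (SUM): sum[0..0]=0, sum[0..1]=0, sum[0..2]=0, sum[0..3]=2, sum[0..4]=2, sum[0..5]=3, sum[0..6]=3 -> [0, 0, 0, 2, 2, 3, 3]
Stage 4 (CLIP -18 21): clip(0,-18,21)=0, clip(0,-18,21)=0, clip(0,-18,21)=0, clip(2,-18,21)=2, clip(2,-18,21)=2, clip(3,-18,21)=3, clip(3,-18,21)=3 -> [0, 0, 0, 2, 2, 3, 3]
Output sum: 10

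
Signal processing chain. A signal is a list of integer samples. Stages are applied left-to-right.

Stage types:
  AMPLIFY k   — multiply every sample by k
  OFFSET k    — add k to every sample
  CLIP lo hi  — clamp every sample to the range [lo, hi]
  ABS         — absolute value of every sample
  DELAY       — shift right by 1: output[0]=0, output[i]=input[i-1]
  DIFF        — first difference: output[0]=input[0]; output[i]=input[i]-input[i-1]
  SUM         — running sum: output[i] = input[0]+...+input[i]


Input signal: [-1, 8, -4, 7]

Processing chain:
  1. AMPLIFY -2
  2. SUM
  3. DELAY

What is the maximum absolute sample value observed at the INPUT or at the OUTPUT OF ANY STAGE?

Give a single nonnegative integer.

Input: [-1, 8, -4, 7] (max |s|=8)
Stage 1 (AMPLIFY -2): -1*-2=2, 8*-2=-16, -4*-2=8, 7*-2=-14 -> [2, -16, 8, -14] (max |s|=16)
Stage 2 (SUM): sum[0..0]=2, sum[0..1]=-14, sum[0..2]=-6, sum[0..3]=-20 -> [2, -14, -6, -20] (max |s|=20)
Stage 3 (DELAY): [0, 2, -14, -6] = [0, 2, -14, -6] -> [0, 2, -14, -6] (max |s|=14)
Overall max amplitude: 20

Answer: 20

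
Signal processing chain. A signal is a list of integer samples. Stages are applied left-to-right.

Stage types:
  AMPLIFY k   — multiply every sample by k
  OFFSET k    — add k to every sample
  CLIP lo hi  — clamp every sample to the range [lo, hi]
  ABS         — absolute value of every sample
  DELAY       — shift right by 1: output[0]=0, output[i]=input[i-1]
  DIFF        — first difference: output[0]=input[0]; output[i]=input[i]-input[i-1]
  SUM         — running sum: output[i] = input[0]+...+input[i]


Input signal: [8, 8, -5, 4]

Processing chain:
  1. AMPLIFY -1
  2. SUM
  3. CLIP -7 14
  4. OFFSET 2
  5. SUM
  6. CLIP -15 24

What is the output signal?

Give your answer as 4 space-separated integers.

Input: [8, 8, -5, 4]
Stage 1 (AMPLIFY -1): 8*-1=-8, 8*-1=-8, -5*-1=5, 4*-1=-4 -> [-8, -8, 5, -4]
Stage 2 (SUM): sum[0..0]=-8, sum[0..1]=-16, sum[0..2]=-11, sum[0..3]=-15 -> [-8, -16, -11, -15]
Stage 3 (CLIP -7 14): clip(-8,-7,14)=-7, clip(-16,-7,14)=-7, clip(-11,-7,14)=-7, clip(-15,-7,14)=-7 -> [-7, -7, -7, -7]
Stage 4 (OFFSET 2): -7+2=-5, -7+2=-5, -7+2=-5, -7+2=-5 -> [-5, -5, -5, -5]
Stage 5 (SUM): sum[0..0]=-5, sum[0..1]=-10, sum[0..2]=-15, sum[0..3]=-20 -> [-5, -10, -15, -20]
Stage 6 (CLIP -15 24): clip(-5,-15,24)=-5, clip(-10,-15,24)=-10, clip(-15,-15,24)=-15, clip(-20,-15,24)=-15 -> [-5, -10, -15, -15]

Answer: -5 -10 -15 -15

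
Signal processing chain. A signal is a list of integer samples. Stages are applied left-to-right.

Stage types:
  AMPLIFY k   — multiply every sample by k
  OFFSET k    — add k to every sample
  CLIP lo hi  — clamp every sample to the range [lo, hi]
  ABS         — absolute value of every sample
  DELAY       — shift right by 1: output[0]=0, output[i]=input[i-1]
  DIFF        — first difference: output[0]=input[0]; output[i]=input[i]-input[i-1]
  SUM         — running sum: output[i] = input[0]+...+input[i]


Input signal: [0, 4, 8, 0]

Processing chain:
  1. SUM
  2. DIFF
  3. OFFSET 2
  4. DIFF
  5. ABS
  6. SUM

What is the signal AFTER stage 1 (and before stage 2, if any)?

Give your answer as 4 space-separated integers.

Input: [0, 4, 8, 0]
Stage 1 (SUM): sum[0..0]=0, sum[0..1]=4, sum[0..2]=12, sum[0..3]=12 -> [0, 4, 12, 12]

Answer: 0 4 12 12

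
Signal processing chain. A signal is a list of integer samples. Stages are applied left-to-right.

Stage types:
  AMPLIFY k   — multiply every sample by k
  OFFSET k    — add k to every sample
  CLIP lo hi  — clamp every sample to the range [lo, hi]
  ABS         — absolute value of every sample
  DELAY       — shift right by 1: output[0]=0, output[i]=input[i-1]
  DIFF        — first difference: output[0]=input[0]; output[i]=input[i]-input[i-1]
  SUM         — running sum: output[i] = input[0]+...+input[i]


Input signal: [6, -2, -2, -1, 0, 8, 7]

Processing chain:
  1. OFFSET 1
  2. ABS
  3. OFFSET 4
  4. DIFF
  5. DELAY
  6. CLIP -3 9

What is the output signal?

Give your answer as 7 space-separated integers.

Answer: 0 9 -3 0 -1 1 8

Derivation:
Input: [6, -2, -2, -1, 0, 8, 7]
Stage 1 (OFFSET 1): 6+1=7, -2+1=-1, -2+1=-1, -1+1=0, 0+1=1, 8+1=9, 7+1=8 -> [7, -1, -1, 0, 1, 9, 8]
Stage 2 (ABS): |7|=7, |-1|=1, |-1|=1, |0|=0, |1|=1, |9|=9, |8|=8 -> [7, 1, 1, 0, 1, 9, 8]
Stage 3 (OFFSET 4): 7+4=11, 1+4=5, 1+4=5, 0+4=4, 1+4=5, 9+4=13, 8+4=12 -> [11, 5, 5, 4, 5, 13, 12]
Stage 4 (DIFF): s[0]=11, 5-11=-6, 5-5=0, 4-5=-1, 5-4=1, 13-5=8, 12-13=-1 -> [11, -6, 0, -1, 1, 8, -1]
Stage 5 (DELAY): [0, 11, -6, 0, -1, 1, 8] = [0, 11, -6, 0, -1, 1, 8] -> [0, 11, -6, 0, -1, 1, 8]
Stage 6 (CLIP -3 9): clip(0,-3,9)=0, clip(11,-3,9)=9, clip(-6,-3,9)=-3, clip(0,-3,9)=0, clip(-1,-3,9)=-1, clip(1,-3,9)=1, clip(8,-3,9)=8 -> [0, 9, -3, 0, -1, 1, 8]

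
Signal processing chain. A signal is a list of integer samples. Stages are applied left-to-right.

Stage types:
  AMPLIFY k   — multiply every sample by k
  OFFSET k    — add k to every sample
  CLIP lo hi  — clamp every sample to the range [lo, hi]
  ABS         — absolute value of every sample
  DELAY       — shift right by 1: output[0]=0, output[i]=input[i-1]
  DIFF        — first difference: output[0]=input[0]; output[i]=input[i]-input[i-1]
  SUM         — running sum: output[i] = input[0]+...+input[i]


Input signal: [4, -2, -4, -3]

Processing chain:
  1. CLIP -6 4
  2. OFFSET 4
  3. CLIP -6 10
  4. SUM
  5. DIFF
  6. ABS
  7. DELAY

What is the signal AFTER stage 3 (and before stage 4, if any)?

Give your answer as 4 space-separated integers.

Input: [4, -2, -4, -3]
Stage 1 (CLIP -6 4): clip(4,-6,4)=4, clip(-2,-6,4)=-2, clip(-4,-6,4)=-4, clip(-3,-6,4)=-3 -> [4, -2, -4, -3]
Stage 2 (OFFSET 4): 4+4=8, -2+4=2, -4+4=0, -3+4=1 -> [8, 2, 0, 1]
Stage 3 (CLIP -6 10): clip(8,-6,10)=8, clip(2,-6,10)=2, clip(0,-6,10)=0, clip(1,-6,10)=1 -> [8, 2, 0, 1]

Answer: 8 2 0 1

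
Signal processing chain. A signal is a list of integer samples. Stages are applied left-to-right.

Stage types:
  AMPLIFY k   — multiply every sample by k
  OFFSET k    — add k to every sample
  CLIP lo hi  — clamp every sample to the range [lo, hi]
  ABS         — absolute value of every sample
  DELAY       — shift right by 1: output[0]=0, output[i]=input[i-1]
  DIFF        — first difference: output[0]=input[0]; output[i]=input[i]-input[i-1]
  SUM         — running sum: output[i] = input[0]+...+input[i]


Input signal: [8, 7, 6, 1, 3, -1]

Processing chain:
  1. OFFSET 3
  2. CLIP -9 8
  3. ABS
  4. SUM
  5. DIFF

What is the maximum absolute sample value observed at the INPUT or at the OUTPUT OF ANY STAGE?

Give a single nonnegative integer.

Answer: 36

Derivation:
Input: [8, 7, 6, 1, 3, -1] (max |s|=8)
Stage 1 (OFFSET 3): 8+3=11, 7+3=10, 6+3=9, 1+3=4, 3+3=6, -1+3=2 -> [11, 10, 9, 4, 6, 2] (max |s|=11)
Stage 2 (CLIP -9 8): clip(11,-9,8)=8, clip(10,-9,8)=8, clip(9,-9,8)=8, clip(4,-9,8)=4, clip(6,-9,8)=6, clip(2,-9,8)=2 -> [8, 8, 8, 4, 6, 2] (max |s|=8)
Stage 3 (ABS): |8|=8, |8|=8, |8|=8, |4|=4, |6|=6, |2|=2 -> [8, 8, 8, 4, 6, 2] (max |s|=8)
Stage 4 (SUM): sum[0..0]=8, sum[0..1]=16, sum[0..2]=24, sum[0..3]=28, sum[0..4]=34, sum[0..5]=36 -> [8, 16, 24, 28, 34, 36] (max |s|=36)
Stage 5 (DIFF): s[0]=8, 16-8=8, 24-16=8, 28-24=4, 34-28=6, 36-34=2 -> [8, 8, 8, 4, 6, 2] (max |s|=8)
Overall max amplitude: 36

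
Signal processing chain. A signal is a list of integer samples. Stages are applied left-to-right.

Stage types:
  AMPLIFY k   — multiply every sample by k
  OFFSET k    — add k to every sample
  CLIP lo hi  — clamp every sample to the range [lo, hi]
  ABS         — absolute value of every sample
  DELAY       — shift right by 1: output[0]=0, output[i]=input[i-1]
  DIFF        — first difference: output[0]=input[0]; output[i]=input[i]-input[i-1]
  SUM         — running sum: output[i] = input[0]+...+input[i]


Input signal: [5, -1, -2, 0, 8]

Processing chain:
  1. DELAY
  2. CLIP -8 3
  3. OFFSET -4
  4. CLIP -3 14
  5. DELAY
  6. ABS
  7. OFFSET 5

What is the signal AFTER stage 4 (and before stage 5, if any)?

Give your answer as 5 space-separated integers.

Answer: -3 -1 -3 -3 -3

Derivation:
Input: [5, -1, -2, 0, 8]
Stage 1 (DELAY): [0, 5, -1, -2, 0] = [0, 5, -1, -2, 0] -> [0, 5, -1, -2, 0]
Stage 2 (CLIP -8 3): clip(0,-8,3)=0, clip(5,-8,3)=3, clip(-1,-8,3)=-1, clip(-2,-8,3)=-2, clip(0,-8,3)=0 -> [0, 3, -1, -2, 0]
Stage 3 (OFFSET -4): 0+-4=-4, 3+-4=-1, -1+-4=-5, -2+-4=-6, 0+-4=-4 -> [-4, -1, -5, -6, -4]
Stage 4 (CLIP -3 14): clip(-4,-3,14)=-3, clip(-1,-3,14)=-1, clip(-5,-3,14)=-3, clip(-6,-3,14)=-3, clip(-4,-3,14)=-3 -> [-3, -1, -3, -3, -3]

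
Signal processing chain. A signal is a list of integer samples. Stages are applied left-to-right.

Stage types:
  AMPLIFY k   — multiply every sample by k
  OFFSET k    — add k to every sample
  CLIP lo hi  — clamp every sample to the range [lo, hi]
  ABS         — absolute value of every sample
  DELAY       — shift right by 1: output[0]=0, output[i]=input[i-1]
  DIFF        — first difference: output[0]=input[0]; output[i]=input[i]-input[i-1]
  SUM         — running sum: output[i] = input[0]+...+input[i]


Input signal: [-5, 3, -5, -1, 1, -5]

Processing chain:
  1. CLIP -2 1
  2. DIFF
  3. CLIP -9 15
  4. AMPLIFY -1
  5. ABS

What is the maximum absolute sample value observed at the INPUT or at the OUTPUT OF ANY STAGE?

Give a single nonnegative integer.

Input: [-5, 3, -5, -1, 1, -5] (max |s|=5)
Stage 1 (CLIP -2 1): clip(-5,-2,1)=-2, clip(3,-2,1)=1, clip(-5,-2,1)=-2, clip(-1,-2,1)=-1, clip(1,-2,1)=1, clip(-5,-2,1)=-2 -> [-2, 1, -2, -1, 1, -2] (max |s|=2)
Stage 2 (DIFF): s[0]=-2, 1--2=3, -2-1=-3, -1--2=1, 1--1=2, -2-1=-3 -> [-2, 3, -3, 1, 2, -3] (max |s|=3)
Stage 3 (CLIP -9 15): clip(-2,-9,15)=-2, clip(3,-9,15)=3, clip(-3,-9,15)=-3, clip(1,-9,15)=1, clip(2,-9,15)=2, clip(-3,-9,15)=-3 -> [-2, 3, -3, 1, 2, -3] (max |s|=3)
Stage 4 (AMPLIFY -1): -2*-1=2, 3*-1=-3, -3*-1=3, 1*-1=-1, 2*-1=-2, -3*-1=3 -> [2, -3, 3, -1, -2, 3] (max |s|=3)
Stage 5 (ABS): |2|=2, |-3|=3, |3|=3, |-1|=1, |-2|=2, |3|=3 -> [2, 3, 3, 1, 2, 3] (max |s|=3)
Overall max amplitude: 5

Answer: 5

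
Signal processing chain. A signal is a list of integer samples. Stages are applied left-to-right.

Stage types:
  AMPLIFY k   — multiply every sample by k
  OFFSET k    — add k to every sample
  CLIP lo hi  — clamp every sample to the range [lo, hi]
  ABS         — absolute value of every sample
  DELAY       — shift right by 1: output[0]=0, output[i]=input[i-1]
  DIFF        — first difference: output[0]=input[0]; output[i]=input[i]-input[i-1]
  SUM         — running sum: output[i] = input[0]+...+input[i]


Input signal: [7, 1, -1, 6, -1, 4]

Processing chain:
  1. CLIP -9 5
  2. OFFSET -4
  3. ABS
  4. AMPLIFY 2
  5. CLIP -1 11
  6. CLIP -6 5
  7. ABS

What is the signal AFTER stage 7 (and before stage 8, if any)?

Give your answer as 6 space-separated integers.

Input: [7, 1, -1, 6, -1, 4]
Stage 1 (CLIP -9 5): clip(7,-9,5)=5, clip(1,-9,5)=1, clip(-1,-9,5)=-1, clip(6,-9,5)=5, clip(-1,-9,5)=-1, clip(4,-9,5)=4 -> [5, 1, -1, 5, -1, 4]
Stage 2 (OFFSET -4): 5+-4=1, 1+-4=-3, -1+-4=-5, 5+-4=1, -1+-4=-5, 4+-4=0 -> [1, -3, -5, 1, -5, 0]
Stage 3 (ABS): |1|=1, |-3|=3, |-5|=5, |1|=1, |-5|=5, |0|=0 -> [1, 3, 5, 1, 5, 0]
Stage 4 (AMPLIFY 2): 1*2=2, 3*2=6, 5*2=10, 1*2=2, 5*2=10, 0*2=0 -> [2, 6, 10, 2, 10, 0]
Stage 5 (CLIP -1 11): clip(2,-1,11)=2, clip(6,-1,11)=6, clip(10,-1,11)=10, clip(2,-1,11)=2, clip(10,-1,11)=10, clip(0,-1,11)=0 -> [2, 6, 10, 2, 10, 0]
Stage 6 (CLIP -6 5): clip(2,-6,5)=2, clip(6,-6,5)=5, clip(10,-6,5)=5, clip(2,-6,5)=2, clip(10,-6,5)=5, clip(0,-6,5)=0 -> [2, 5, 5, 2, 5, 0]
Stage 7 (ABS): |2|=2, |5|=5, |5|=5, |2|=2, |5|=5, |0|=0 -> [2, 5, 5, 2, 5, 0]

Answer: 2 5 5 2 5 0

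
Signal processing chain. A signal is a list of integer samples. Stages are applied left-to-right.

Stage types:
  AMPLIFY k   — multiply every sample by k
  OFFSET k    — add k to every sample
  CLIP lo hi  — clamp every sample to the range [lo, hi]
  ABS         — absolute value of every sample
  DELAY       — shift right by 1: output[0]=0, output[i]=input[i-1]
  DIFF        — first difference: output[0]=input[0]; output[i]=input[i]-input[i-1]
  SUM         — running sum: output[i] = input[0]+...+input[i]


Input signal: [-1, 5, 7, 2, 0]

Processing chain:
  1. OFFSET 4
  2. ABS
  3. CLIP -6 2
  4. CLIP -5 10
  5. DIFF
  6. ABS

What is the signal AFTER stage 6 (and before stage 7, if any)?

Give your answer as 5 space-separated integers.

Answer: 2 0 0 0 0

Derivation:
Input: [-1, 5, 7, 2, 0]
Stage 1 (OFFSET 4): -1+4=3, 5+4=9, 7+4=11, 2+4=6, 0+4=4 -> [3, 9, 11, 6, 4]
Stage 2 (ABS): |3|=3, |9|=9, |11|=11, |6|=6, |4|=4 -> [3, 9, 11, 6, 4]
Stage 3 (CLIP -6 2): clip(3,-6,2)=2, clip(9,-6,2)=2, clip(11,-6,2)=2, clip(6,-6,2)=2, clip(4,-6,2)=2 -> [2, 2, 2, 2, 2]
Stage 4 (CLIP -5 10): clip(2,-5,10)=2, clip(2,-5,10)=2, clip(2,-5,10)=2, clip(2,-5,10)=2, clip(2,-5,10)=2 -> [2, 2, 2, 2, 2]
Stage 5 (DIFF): s[0]=2, 2-2=0, 2-2=0, 2-2=0, 2-2=0 -> [2, 0, 0, 0, 0]
Stage 6 (ABS): |2|=2, |0|=0, |0|=0, |0|=0, |0|=0 -> [2, 0, 0, 0, 0]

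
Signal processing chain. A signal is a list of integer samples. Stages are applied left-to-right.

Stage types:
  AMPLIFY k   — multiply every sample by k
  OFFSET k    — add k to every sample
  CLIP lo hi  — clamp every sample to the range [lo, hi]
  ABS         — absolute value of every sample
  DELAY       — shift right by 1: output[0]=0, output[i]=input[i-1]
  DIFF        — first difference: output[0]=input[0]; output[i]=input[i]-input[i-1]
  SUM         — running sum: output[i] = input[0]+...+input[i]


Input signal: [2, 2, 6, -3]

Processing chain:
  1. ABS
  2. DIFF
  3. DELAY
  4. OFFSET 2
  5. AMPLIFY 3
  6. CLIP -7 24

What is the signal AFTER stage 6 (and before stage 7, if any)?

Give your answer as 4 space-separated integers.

Input: [2, 2, 6, -3]
Stage 1 (ABS): |2|=2, |2|=2, |6|=6, |-3|=3 -> [2, 2, 6, 3]
Stage 2 (DIFF): s[0]=2, 2-2=0, 6-2=4, 3-6=-3 -> [2, 0, 4, -3]
Stage 3 (DELAY): [0, 2, 0, 4] = [0, 2, 0, 4] -> [0, 2, 0, 4]
Stage 4 (OFFSET 2): 0+2=2, 2+2=4, 0+2=2, 4+2=6 -> [2, 4, 2, 6]
Stage 5 (AMPLIFY 3): 2*3=6, 4*3=12, 2*3=6, 6*3=18 -> [6, 12, 6, 18]
Stage 6 (CLIP -7 24): clip(6,-7,24)=6, clip(12,-7,24)=12, clip(6,-7,24)=6, clip(18,-7,24)=18 -> [6, 12, 6, 18]

Answer: 6 12 6 18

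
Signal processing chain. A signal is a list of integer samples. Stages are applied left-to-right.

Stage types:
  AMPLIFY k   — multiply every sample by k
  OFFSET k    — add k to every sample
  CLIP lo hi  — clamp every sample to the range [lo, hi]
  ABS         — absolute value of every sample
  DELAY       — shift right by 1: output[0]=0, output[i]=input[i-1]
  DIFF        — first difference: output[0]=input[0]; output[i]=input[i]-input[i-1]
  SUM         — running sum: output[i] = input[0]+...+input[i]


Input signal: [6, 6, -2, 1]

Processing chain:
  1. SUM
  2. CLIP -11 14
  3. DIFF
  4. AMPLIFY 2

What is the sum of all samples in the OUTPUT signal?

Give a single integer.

Answer: 22

Derivation:
Input: [6, 6, -2, 1]
Stage 1 (SUM): sum[0..0]=6, sum[0..1]=12, sum[0..2]=10, sum[0..3]=11 -> [6, 12, 10, 11]
Stage 2 (CLIP -11 14): clip(6,-11,14)=6, clip(12,-11,14)=12, clip(10,-11,14)=10, clip(11,-11,14)=11 -> [6, 12, 10, 11]
Stage 3 (DIFF): s[0]=6, 12-6=6, 10-12=-2, 11-10=1 -> [6, 6, -2, 1]
Stage 4 (AMPLIFY 2): 6*2=12, 6*2=12, -2*2=-4, 1*2=2 -> [12, 12, -4, 2]
Output sum: 22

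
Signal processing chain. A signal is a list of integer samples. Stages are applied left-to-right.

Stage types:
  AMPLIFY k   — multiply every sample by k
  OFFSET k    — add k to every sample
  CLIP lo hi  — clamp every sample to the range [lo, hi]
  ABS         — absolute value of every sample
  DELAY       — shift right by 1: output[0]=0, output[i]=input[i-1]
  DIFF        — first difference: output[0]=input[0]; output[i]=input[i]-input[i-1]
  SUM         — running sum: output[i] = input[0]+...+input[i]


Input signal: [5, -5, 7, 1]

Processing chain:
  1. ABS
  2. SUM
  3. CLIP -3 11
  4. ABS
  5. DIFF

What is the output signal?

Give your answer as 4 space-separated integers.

Input: [5, -5, 7, 1]
Stage 1 (ABS): |5|=5, |-5|=5, |7|=7, |1|=1 -> [5, 5, 7, 1]
Stage 2 (SUM): sum[0..0]=5, sum[0..1]=10, sum[0..2]=17, sum[0..3]=18 -> [5, 10, 17, 18]
Stage 3 (CLIP -3 11): clip(5,-3,11)=5, clip(10,-3,11)=10, clip(17,-3,11)=11, clip(18,-3,11)=11 -> [5, 10, 11, 11]
Stage 4 (ABS): |5|=5, |10|=10, |11|=11, |11|=11 -> [5, 10, 11, 11]
Stage 5 (DIFF): s[0]=5, 10-5=5, 11-10=1, 11-11=0 -> [5, 5, 1, 0]

Answer: 5 5 1 0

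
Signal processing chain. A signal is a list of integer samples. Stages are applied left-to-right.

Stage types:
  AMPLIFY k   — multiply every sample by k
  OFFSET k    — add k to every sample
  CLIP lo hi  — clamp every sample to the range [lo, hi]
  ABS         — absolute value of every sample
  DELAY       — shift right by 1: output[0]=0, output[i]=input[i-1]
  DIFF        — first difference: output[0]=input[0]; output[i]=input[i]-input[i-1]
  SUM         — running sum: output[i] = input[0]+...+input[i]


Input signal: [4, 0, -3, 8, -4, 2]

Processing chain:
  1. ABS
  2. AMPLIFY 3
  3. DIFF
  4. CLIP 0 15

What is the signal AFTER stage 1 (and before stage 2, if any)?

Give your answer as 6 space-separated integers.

Input: [4, 0, -3, 8, -4, 2]
Stage 1 (ABS): |4|=4, |0|=0, |-3|=3, |8|=8, |-4|=4, |2|=2 -> [4, 0, 3, 8, 4, 2]

Answer: 4 0 3 8 4 2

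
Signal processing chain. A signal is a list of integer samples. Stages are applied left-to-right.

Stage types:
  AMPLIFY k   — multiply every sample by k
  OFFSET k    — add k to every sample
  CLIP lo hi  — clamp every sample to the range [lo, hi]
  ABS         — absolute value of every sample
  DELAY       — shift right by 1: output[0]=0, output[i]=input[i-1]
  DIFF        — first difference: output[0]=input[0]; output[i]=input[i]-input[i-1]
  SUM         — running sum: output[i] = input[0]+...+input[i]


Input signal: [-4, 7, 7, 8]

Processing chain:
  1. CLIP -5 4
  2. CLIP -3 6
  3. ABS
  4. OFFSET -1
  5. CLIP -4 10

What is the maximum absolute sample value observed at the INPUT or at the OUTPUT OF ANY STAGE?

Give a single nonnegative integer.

Answer: 8

Derivation:
Input: [-4, 7, 7, 8] (max |s|=8)
Stage 1 (CLIP -5 4): clip(-4,-5,4)=-4, clip(7,-5,4)=4, clip(7,-5,4)=4, clip(8,-5,4)=4 -> [-4, 4, 4, 4] (max |s|=4)
Stage 2 (CLIP -3 6): clip(-4,-3,6)=-3, clip(4,-3,6)=4, clip(4,-3,6)=4, clip(4,-3,6)=4 -> [-3, 4, 4, 4] (max |s|=4)
Stage 3 (ABS): |-3|=3, |4|=4, |4|=4, |4|=4 -> [3, 4, 4, 4] (max |s|=4)
Stage 4 (OFFSET -1): 3+-1=2, 4+-1=3, 4+-1=3, 4+-1=3 -> [2, 3, 3, 3] (max |s|=3)
Stage 5 (CLIP -4 10): clip(2,-4,10)=2, clip(3,-4,10)=3, clip(3,-4,10)=3, clip(3,-4,10)=3 -> [2, 3, 3, 3] (max |s|=3)
Overall max amplitude: 8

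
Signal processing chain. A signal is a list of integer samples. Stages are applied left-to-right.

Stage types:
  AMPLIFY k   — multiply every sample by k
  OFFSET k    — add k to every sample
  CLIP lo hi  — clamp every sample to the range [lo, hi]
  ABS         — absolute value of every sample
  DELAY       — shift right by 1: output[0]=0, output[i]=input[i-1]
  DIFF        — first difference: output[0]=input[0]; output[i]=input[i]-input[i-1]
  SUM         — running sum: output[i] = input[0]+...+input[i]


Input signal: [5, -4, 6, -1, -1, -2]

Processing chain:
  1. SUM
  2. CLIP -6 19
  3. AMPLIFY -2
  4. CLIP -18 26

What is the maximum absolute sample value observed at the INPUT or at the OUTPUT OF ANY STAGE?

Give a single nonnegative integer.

Input: [5, -4, 6, -1, -1, -2] (max |s|=6)
Stage 1 (SUM): sum[0..0]=5, sum[0..1]=1, sum[0..2]=7, sum[0..3]=6, sum[0..4]=5, sum[0..5]=3 -> [5, 1, 7, 6, 5, 3] (max |s|=7)
Stage 2 (CLIP -6 19): clip(5,-6,19)=5, clip(1,-6,19)=1, clip(7,-6,19)=7, clip(6,-6,19)=6, clip(5,-6,19)=5, clip(3,-6,19)=3 -> [5, 1, 7, 6, 5, 3] (max |s|=7)
Stage 3 (AMPLIFY -2): 5*-2=-10, 1*-2=-2, 7*-2=-14, 6*-2=-12, 5*-2=-10, 3*-2=-6 -> [-10, -2, -14, -12, -10, -6] (max |s|=14)
Stage 4 (CLIP -18 26): clip(-10,-18,26)=-10, clip(-2,-18,26)=-2, clip(-14,-18,26)=-14, clip(-12,-18,26)=-12, clip(-10,-18,26)=-10, clip(-6,-18,26)=-6 -> [-10, -2, -14, -12, -10, -6] (max |s|=14)
Overall max amplitude: 14

Answer: 14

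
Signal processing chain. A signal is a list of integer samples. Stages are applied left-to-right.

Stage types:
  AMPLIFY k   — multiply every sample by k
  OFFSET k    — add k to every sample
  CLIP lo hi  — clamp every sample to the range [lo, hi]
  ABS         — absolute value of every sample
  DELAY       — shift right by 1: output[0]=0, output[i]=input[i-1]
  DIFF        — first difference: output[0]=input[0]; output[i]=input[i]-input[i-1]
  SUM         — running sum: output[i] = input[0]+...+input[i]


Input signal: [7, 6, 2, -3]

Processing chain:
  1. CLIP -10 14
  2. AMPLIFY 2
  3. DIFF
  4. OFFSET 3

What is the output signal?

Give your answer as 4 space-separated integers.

Answer: 17 1 -5 -7

Derivation:
Input: [7, 6, 2, -3]
Stage 1 (CLIP -10 14): clip(7,-10,14)=7, clip(6,-10,14)=6, clip(2,-10,14)=2, clip(-3,-10,14)=-3 -> [7, 6, 2, -3]
Stage 2 (AMPLIFY 2): 7*2=14, 6*2=12, 2*2=4, -3*2=-6 -> [14, 12, 4, -6]
Stage 3 (DIFF): s[0]=14, 12-14=-2, 4-12=-8, -6-4=-10 -> [14, -2, -8, -10]
Stage 4 (OFFSET 3): 14+3=17, -2+3=1, -8+3=-5, -10+3=-7 -> [17, 1, -5, -7]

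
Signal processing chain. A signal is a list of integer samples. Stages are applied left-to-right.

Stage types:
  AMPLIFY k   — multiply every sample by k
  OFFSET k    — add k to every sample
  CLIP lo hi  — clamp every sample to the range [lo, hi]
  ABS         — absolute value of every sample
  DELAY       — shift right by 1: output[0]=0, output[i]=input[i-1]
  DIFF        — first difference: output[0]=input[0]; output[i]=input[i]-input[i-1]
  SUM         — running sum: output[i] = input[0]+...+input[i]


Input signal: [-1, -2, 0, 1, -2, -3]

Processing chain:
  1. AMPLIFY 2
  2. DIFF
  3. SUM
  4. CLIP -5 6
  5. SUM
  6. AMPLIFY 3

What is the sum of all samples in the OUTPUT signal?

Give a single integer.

Answer: -117

Derivation:
Input: [-1, -2, 0, 1, -2, -3]
Stage 1 (AMPLIFY 2): -1*2=-2, -2*2=-4, 0*2=0, 1*2=2, -2*2=-4, -3*2=-6 -> [-2, -4, 0, 2, -4, -6]
Stage 2 (DIFF): s[0]=-2, -4--2=-2, 0--4=4, 2-0=2, -4-2=-6, -6--4=-2 -> [-2, -2, 4, 2, -6, -2]
Stage 3 (SUM): sum[0..0]=-2, sum[0..1]=-4, sum[0..2]=0, sum[0..3]=2, sum[0..4]=-4, sum[0..5]=-6 -> [-2, -4, 0, 2, -4, -6]
Stage 4 (CLIP -5 6): clip(-2,-5,6)=-2, clip(-4,-5,6)=-4, clip(0,-5,6)=0, clip(2,-5,6)=2, clip(-4,-5,6)=-4, clip(-6,-5,6)=-5 -> [-2, -4, 0, 2, -4, -5]
Stage 5 (SUM): sum[0..0]=-2, sum[0..1]=-6, sum[0..2]=-6, sum[0..3]=-4, sum[0..4]=-8, sum[0..5]=-13 -> [-2, -6, -6, -4, -8, -13]
Stage 6 (AMPLIFY 3): -2*3=-6, -6*3=-18, -6*3=-18, -4*3=-12, -8*3=-24, -13*3=-39 -> [-6, -18, -18, -12, -24, -39]
Output sum: -117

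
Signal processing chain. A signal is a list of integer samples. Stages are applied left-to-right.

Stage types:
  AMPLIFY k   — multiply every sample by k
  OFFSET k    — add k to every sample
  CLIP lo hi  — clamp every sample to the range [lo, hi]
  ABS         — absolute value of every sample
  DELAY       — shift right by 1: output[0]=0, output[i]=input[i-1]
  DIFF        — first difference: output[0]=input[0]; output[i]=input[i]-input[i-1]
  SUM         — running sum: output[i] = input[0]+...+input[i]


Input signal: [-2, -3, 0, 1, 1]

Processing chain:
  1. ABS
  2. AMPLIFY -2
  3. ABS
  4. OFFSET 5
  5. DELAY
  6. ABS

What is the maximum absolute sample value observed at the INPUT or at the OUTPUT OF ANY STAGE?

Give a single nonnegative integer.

Answer: 11

Derivation:
Input: [-2, -3, 0, 1, 1] (max |s|=3)
Stage 1 (ABS): |-2|=2, |-3|=3, |0|=0, |1|=1, |1|=1 -> [2, 3, 0, 1, 1] (max |s|=3)
Stage 2 (AMPLIFY -2): 2*-2=-4, 3*-2=-6, 0*-2=0, 1*-2=-2, 1*-2=-2 -> [-4, -6, 0, -2, -2] (max |s|=6)
Stage 3 (ABS): |-4|=4, |-6|=6, |0|=0, |-2|=2, |-2|=2 -> [4, 6, 0, 2, 2] (max |s|=6)
Stage 4 (OFFSET 5): 4+5=9, 6+5=11, 0+5=5, 2+5=7, 2+5=7 -> [9, 11, 5, 7, 7] (max |s|=11)
Stage 5 (DELAY): [0, 9, 11, 5, 7] = [0, 9, 11, 5, 7] -> [0, 9, 11, 5, 7] (max |s|=11)
Stage 6 (ABS): |0|=0, |9|=9, |11|=11, |5|=5, |7|=7 -> [0, 9, 11, 5, 7] (max |s|=11)
Overall max amplitude: 11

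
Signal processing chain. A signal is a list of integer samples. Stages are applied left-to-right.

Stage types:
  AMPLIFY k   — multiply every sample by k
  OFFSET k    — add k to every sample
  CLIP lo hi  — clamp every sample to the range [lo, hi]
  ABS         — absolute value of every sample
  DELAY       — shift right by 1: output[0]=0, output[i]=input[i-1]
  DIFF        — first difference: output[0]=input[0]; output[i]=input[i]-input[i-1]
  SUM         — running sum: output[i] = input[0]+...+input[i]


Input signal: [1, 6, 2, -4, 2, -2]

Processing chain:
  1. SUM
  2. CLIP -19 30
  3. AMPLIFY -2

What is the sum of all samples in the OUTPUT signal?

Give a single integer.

Input: [1, 6, 2, -4, 2, -2]
Stage 1 (SUM): sum[0..0]=1, sum[0..1]=7, sum[0..2]=9, sum[0..3]=5, sum[0..4]=7, sum[0..5]=5 -> [1, 7, 9, 5, 7, 5]
Stage 2 (CLIP -19 30): clip(1,-19,30)=1, clip(7,-19,30)=7, clip(9,-19,30)=9, clip(5,-19,30)=5, clip(7,-19,30)=7, clip(5,-19,30)=5 -> [1, 7, 9, 5, 7, 5]
Stage 3 (AMPLIFY -2): 1*-2=-2, 7*-2=-14, 9*-2=-18, 5*-2=-10, 7*-2=-14, 5*-2=-10 -> [-2, -14, -18, -10, -14, -10]
Output sum: -68

Answer: -68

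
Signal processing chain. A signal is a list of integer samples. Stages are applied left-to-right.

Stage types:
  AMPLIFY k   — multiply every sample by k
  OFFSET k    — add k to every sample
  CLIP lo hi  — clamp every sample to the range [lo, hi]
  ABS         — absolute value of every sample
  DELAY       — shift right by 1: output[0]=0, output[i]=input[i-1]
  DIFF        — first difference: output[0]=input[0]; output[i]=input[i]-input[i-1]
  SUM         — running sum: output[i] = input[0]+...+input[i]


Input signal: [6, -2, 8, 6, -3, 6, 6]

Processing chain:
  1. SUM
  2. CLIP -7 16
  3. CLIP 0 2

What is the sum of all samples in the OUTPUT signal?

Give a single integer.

Input: [6, -2, 8, 6, -3, 6, 6]
Stage 1 (SUM): sum[0..0]=6, sum[0..1]=4, sum[0..2]=12, sum[0..3]=18, sum[0..4]=15, sum[0..5]=21, sum[0..6]=27 -> [6, 4, 12, 18, 15, 21, 27]
Stage 2 (CLIP -7 16): clip(6,-7,16)=6, clip(4,-7,16)=4, clip(12,-7,16)=12, clip(18,-7,16)=16, clip(15,-7,16)=15, clip(21,-7,16)=16, clip(27,-7,16)=16 -> [6, 4, 12, 16, 15, 16, 16]
Stage 3 (CLIP 0 2): clip(6,0,2)=2, clip(4,0,2)=2, clip(12,0,2)=2, clip(16,0,2)=2, clip(15,0,2)=2, clip(16,0,2)=2, clip(16,0,2)=2 -> [2, 2, 2, 2, 2, 2, 2]
Output sum: 14

Answer: 14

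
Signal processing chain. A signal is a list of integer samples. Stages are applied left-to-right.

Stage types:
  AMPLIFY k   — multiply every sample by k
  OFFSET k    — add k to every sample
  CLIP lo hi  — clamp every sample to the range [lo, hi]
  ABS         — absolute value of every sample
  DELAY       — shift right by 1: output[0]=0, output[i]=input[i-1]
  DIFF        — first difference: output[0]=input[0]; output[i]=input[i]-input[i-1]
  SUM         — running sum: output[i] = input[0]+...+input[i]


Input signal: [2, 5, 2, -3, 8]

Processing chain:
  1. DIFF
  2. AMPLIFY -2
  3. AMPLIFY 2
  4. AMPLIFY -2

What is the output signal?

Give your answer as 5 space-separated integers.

Answer: 16 24 -24 -40 88

Derivation:
Input: [2, 5, 2, -3, 8]
Stage 1 (DIFF): s[0]=2, 5-2=3, 2-5=-3, -3-2=-5, 8--3=11 -> [2, 3, -3, -5, 11]
Stage 2 (AMPLIFY -2): 2*-2=-4, 3*-2=-6, -3*-2=6, -5*-2=10, 11*-2=-22 -> [-4, -6, 6, 10, -22]
Stage 3 (AMPLIFY 2): -4*2=-8, -6*2=-12, 6*2=12, 10*2=20, -22*2=-44 -> [-8, -12, 12, 20, -44]
Stage 4 (AMPLIFY -2): -8*-2=16, -12*-2=24, 12*-2=-24, 20*-2=-40, -44*-2=88 -> [16, 24, -24, -40, 88]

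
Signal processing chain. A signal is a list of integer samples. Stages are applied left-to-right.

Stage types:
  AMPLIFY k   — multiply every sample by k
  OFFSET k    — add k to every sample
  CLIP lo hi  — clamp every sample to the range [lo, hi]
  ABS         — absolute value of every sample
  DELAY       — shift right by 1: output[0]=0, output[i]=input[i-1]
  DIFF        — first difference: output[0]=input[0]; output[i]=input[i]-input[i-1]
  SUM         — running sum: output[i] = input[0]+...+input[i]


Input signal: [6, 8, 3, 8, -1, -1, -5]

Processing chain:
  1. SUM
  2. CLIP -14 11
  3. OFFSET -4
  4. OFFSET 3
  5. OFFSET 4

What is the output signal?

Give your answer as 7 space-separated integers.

Input: [6, 8, 3, 8, -1, -1, -5]
Stage 1 (SUM): sum[0..0]=6, sum[0..1]=14, sum[0..2]=17, sum[0..3]=25, sum[0..4]=24, sum[0..5]=23, sum[0..6]=18 -> [6, 14, 17, 25, 24, 23, 18]
Stage 2 (CLIP -14 11): clip(6,-14,11)=6, clip(14,-14,11)=11, clip(17,-14,11)=11, clip(25,-14,11)=11, clip(24,-14,11)=11, clip(23,-14,11)=11, clip(18,-14,11)=11 -> [6, 11, 11, 11, 11, 11, 11]
Stage 3 (OFFSET -4): 6+-4=2, 11+-4=7, 11+-4=7, 11+-4=7, 11+-4=7, 11+-4=7, 11+-4=7 -> [2, 7, 7, 7, 7, 7, 7]
Stage 4 (OFFSET 3): 2+3=5, 7+3=10, 7+3=10, 7+3=10, 7+3=10, 7+3=10, 7+3=10 -> [5, 10, 10, 10, 10, 10, 10]
Stage 5 (OFFSET 4): 5+4=9, 10+4=14, 10+4=14, 10+4=14, 10+4=14, 10+4=14, 10+4=14 -> [9, 14, 14, 14, 14, 14, 14]

Answer: 9 14 14 14 14 14 14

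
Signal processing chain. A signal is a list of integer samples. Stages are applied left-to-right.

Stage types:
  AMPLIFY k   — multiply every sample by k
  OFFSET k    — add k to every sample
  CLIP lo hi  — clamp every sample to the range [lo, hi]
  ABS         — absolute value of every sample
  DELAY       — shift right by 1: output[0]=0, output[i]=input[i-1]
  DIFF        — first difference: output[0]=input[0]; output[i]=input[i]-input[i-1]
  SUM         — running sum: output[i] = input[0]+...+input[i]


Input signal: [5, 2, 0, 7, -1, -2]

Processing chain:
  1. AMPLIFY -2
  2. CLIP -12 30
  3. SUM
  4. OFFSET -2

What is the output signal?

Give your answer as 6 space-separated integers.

Answer: -12 -16 -16 -28 -26 -22

Derivation:
Input: [5, 2, 0, 7, -1, -2]
Stage 1 (AMPLIFY -2): 5*-2=-10, 2*-2=-4, 0*-2=0, 7*-2=-14, -1*-2=2, -2*-2=4 -> [-10, -4, 0, -14, 2, 4]
Stage 2 (CLIP -12 30): clip(-10,-12,30)=-10, clip(-4,-12,30)=-4, clip(0,-12,30)=0, clip(-14,-12,30)=-12, clip(2,-12,30)=2, clip(4,-12,30)=4 -> [-10, -4, 0, -12, 2, 4]
Stage 3 (SUM): sum[0..0]=-10, sum[0..1]=-14, sum[0..2]=-14, sum[0..3]=-26, sum[0..4]=-24, sum[0..5]=-20 -> [-10, -14, -14, -26, -24, -20]
Stage 4 (OFFSET -2): -10+-2=-12, -14+-2=-16, -14+-2=-16, -26+-2=-28, -24+-2=-26, -20+-2=-22 -> [-12, -16, -16, -28, -26, -22]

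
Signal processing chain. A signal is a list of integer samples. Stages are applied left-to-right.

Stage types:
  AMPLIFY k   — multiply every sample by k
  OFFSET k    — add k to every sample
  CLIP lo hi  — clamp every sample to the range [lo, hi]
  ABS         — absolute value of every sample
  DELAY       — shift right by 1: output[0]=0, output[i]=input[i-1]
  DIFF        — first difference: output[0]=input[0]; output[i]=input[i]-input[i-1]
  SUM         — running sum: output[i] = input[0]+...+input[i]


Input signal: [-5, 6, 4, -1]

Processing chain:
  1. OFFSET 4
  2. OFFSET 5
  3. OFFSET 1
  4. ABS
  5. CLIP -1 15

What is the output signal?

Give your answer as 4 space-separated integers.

Input: [-5, 6, 4, -1]
Stage 1 (OFFSET 4): -5+4=-1, 6+4=10, 4+4=8, -1+4=3 -> [-1, 10, 8, 3]
Stage 2 (OFFSET 5): -1+5=4, 10+5=15, 8+5=13, 3+5=8 -> [4, 15, 13, 8]
Stage 3 (OFFSET 1): 4+1=5, 15+1=16, 13+1=14, 8+1=9 -> [5, 16, 14, 9]
Stage 4 (ABS): |5|=5, |16|=16, |14|=14, |9|=9 -> [5, 16, 14, 9]
Stage 5 (CLIP -1 15): clip(5,-1,15)=5, clip(16,-1,15)=15, clip(14,-1,15)=14, clip(9,-1,15)=9 -> [5, 15, 14, 9]

Answer: 5 15 14 9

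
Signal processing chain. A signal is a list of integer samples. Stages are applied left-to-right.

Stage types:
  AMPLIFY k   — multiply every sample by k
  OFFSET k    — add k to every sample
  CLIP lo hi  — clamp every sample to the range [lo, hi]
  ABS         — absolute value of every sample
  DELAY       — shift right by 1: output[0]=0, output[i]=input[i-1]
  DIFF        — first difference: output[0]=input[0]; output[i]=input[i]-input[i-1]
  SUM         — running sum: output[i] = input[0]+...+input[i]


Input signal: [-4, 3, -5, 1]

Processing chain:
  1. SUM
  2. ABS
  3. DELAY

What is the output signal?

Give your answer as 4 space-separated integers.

Input: [-4, 3, -5, 1]
Stage 1 (SUM): sum[0..0]=-4, sum[0..1]=-1, sum[0..2]=-6, sum[0..3]=-5 -> [-4, -1, -6, -5]
Stage 2 (ABS): |-4|=4, |-1|=1, |-6|=6, |-5|=5 -> [4, 1, 6, 5]
Stage 3 (DELAY): [0, 4, 1, 6] = [0, 4, 1, 6] -> [0, 4, 1, 6]

Answer: 0 4 1 6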